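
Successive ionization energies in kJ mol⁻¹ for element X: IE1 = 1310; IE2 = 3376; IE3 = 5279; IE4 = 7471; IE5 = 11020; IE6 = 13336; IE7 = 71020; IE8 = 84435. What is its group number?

Group 16

Look for the largest jump between consecutive ionization energies: IE7/IE6 ≈ 5.3, far larger than any earlier ratio.
That jump marks the point where a core electron is being removed. So the atom has 6 valence electrons.
A main-group element with 6 valence electrons is in group 16.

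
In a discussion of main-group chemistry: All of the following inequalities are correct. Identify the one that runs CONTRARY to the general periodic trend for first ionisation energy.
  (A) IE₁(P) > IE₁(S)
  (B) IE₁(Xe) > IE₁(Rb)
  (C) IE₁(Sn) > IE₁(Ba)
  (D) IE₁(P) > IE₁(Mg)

The general trend: first ionisation energy increases across a period and decreases down a group.
(A) P (period 3, group 15) vs S (period 3, group 16): the stated order contradicts the simple trend.
(B) Xe (period 5, group 18) vs Rb (period 5, group 1): the stated order agrees with the simple trend.
(C) Sn (period 5, group 14) vs Ba (period 6, group 2): the stated order agrees with the simple trend.
(D) P (period 3, group 15) vs Mg (period 3, group 2): the stated order agrees with the simple trend.
The exception is (A): S (3p⁴) ionizes more easily than half-filled P (3p³) because the paired 3p electron in S is pushed out by e⁻–e⁻ repulsion.

(A)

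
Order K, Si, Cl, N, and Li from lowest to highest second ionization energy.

Si, Cl, N, K, Li

Consider each +1 ion: K⁺ is the bare [Ar] core; Si⁺ still has 3 valence electrons; Cl⁺ still has 6 valence electrons; N⁺ still has 4 valence electrons; Li⁺ is the bare [He] core.
Breaking into a closed-shell core is much more expensive than removing a leftover valence electron — K and Li have the largest IE_2 here.
Valence configurations: Si⁺ [Ne]3s²3p¹, Cl⁺ [Ne]3s²3p⁴, N⁺ [He]2s²2p².
Approximate IE_2 values (kJ/mol): K 3052, Si 1577, Cl 2298, N 2856, Li 7298.
Putting it together, IE_2: Si < Cl < N < K < Li.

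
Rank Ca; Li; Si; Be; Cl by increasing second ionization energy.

The second ionization energy removes an electron from the +1 ion. For each element: Ca⁺ still has 1 valence electron; Li⁺ is the bare [He] core; Si⁺ still has 3 valence electrons; Be⁺ still has 1 valence electron; Cl⁺ still has 6 valence electrons.
Pulling an electron out of a noble-gas core costs far more than removing a remaining valence electron, so Li sits at the high end of IE_2.
Valence configurations: Ca⁺ [Ar]4s¹, Si⁺ [Ne]3s²3p¹, Be⁺ [He]2s¹, Cl⁺ [Ne]3s²3p⁴.
Tabulated IE_2 (kJ/mol): Ca 1145, Li 7298, Si 1577, Be 1757, Cl 2298.
Overall IE_2 order: Ca < Si < Be < Cl < Li.

Ca < Si < Be < Cl < Li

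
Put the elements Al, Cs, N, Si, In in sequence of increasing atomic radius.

N is in period 2, group 15; Al is in period 3, group 13; Si is in period 3, group 14; In is in period 5, group 13; Cs is in period 6, group 1.
Across a period the added protons contract the valence shell; down a group each new principal shell makes the atom larger.
Here both period and group differ, so the two effects have to be weighed against each other.
Si > N: both effects reinforce here, so Si is clearly the larger of the two.
Al > Si: Al lies to the left of Si in period 3, so the across-period effect alone puts Al larger.
In > Al: In sits below Al in group 13, so the down-group effect alone puts In larger.
Cs > In: relative to In, both the across-period and down-group shifts push Cs's atomic radius up.
Approximate values (pm): N 71, Al 126, Si 116, In 142, Cs 232.
So from smallest to largest: N < Si < Al < In < Cs.

N < Si < Al < In < Cs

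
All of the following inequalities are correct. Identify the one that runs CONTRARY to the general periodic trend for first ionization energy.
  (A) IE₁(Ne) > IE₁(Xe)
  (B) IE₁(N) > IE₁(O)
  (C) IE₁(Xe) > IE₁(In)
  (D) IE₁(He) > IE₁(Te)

The general trend: first ionization energy increases across a period and decreases down a group.
(A) Ne (period 2, group 18) vs Xe (period 5, group 18): the stated order agrees with the simple trend.
(B) N (period 2, group 15) vs O (period 2, group 16): the stated order contradicts the simple trend.
(C) Xe (period 5, group 18) vs In (period 5, group 13): the stated order agrees with the simple trend.
(D) He (period 1, group 18) vs Te (period 5, group 16): the stated order agrees with the simple trend.
The exception is (B): pairing an electron in O's 2p⁴ costs repulsion energy, so O ionizes more easily than half-filled N (2p³).

(B)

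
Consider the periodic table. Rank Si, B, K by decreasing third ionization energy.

K > B > Si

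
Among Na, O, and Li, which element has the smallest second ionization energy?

O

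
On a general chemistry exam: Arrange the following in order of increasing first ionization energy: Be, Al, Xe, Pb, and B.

Be is in period 2, group 2; B is in period 2, group 13; Al is in period 3, group 13; Xe is in period 5, group 18; Pb is in period 6, group 14.
Removing the outermost electron gets harder across a period and easier down a group.
These span different periods and groups, so the two trends combine.
Pb > Al: period and group pull opposite ways; the across-period shift dominates (716 vs 578 kJ/mol).
B > Pb: the two effects oppose for this pair; the down-group effect wins (801 vs 716 kJ/mol).
Be > B: this pair runs against the simple trend — see the exception note.
Xe > Be: the two effects oppose for this pair; the across-period effect wins (1170 vs 900 kJ/mol).
Note the exception: Be has a higher first ionization energy than B, contrary to the simple trend — removing B's lone 2p electron is easier than breaking Be's filled 2s².
Tabulated first ionization energy (kJ/mol): Be 900, B 801, Al 578, Xe 1170, Pb 716.
So from lowest to highest: Al < Pb < B < Be < Xe.

Al, Pb, B, Be, Xe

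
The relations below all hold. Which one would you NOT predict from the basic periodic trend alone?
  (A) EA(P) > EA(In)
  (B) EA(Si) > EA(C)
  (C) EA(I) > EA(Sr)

The general trend: electron affinity increases across a period and decreases down a group.
(A) P (period 3, group 15) vs In (period 5, group 13): the stated order agrees with the simple trend.
(B) Si (period 3, group 14) vs C (period 2, group 14): the stated order contradicts the simple trend.
(C) I (period 5, group 17) vs Sr (period 5, group 2): the stated order agrees with the simple trend.
The exception is (B): Si's larger, more diffuse 3p orbitals accept an added electron slightly more readily than C's compact 2p.

(B)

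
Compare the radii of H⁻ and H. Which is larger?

H⁻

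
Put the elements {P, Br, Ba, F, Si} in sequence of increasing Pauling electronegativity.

F is in period 2, group 17; Si is in period 3, group 14; P is in period 3, group 15; Br is in period 4, group 17; Ba is in period 6, group 2.
Electronegativity increases across a period and decreases down a group, tracking effective nuclear charge and atomic size.
Neither a single period nor a single group — weigh both effects.
Si > Ba: relative to Ba, both the across-period and down-group shifts push Si's electronegativity up.
P > Si: P lies to the right of Si in period 3, so the across-period effect alone puts P higher.
Br > P: the two effects oppose for this pair; the across-period effect wins (2.96 vs 2.19).
F > Br: F sits above Br in group 17, so the down-group effect alone puts F higher.
For reference (Pauling): F 3.98, Si 1.90, P 2.19, Br 2.96, Ba 0.89.
So from lowest to highest: Ba < Si < P < Br < F.

Ba < Si < P < Br < F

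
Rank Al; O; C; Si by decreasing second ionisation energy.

IE_2 is the cost of taking one more electron from the +1 cation: Al⁺ still has 2 valence electrons; O⁺ still has 5 valence electrons; C⁺ still has 3 valence electrons; Si⁺ still has 3 valence electrons.
All are still removing valence electrons, so compare the +1 ions as you would atoms: IE_2 generally rises across a period (higher Z_eff) and falls down a group (larger shell), subject to the usual subshell exceptions.
Valence configurations: Al⁺ [Ne]3s², O⁺ [He]2s²2p³, C⁺ [He]2s²2p¹, Si⁺ [Ne]3s²3p¹.
Si⁺ loses a lone 3p electron whereas Al⁺ must break into a filled 3s² pair, so IE_2(Al) > IE_2(Si) even though Si has the higher nuclear charge.
Approximate IE_2 values (kJ/mol): Al 1817, O 3388, C 2353, Si 1577.
So the second ionization energies run Si < Al < C < O.

O > C > Al > Si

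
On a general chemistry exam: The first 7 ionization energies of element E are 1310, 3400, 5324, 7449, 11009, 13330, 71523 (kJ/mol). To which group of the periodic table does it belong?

Look for the largest jump between consecutive ionization energies: IE7/IE6 ≈ 5.4, far larger than any earlier ratio.
That jump marks the point where a core electron is being removed. So the atom has 6 valence electrons.
A main-group element with 6 valence electrons is in group 16.

Group 16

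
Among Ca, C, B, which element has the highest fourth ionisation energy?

The fourth ionization energy removes an electron from the +3 ion. For each element: Ca³⁺ is already 1 electron into the core; C³⁺ still has 1 valence electron; B³⁺ is the bare [He] core.
Core electrons are held far more tightly than valence electrons, so Ca and B top the IE_4 order.
Approximate IE_4 values (kJ/mol): Ca 6491, C 6223, B 25026.
So the fourth ionization energies run C < Ca < B.

B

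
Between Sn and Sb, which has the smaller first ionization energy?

Sn

IE₁ increases left→right with effective nuclear charge and decreases top→bottom as the valence shell moves farther out.
All lie in period 5, so first ionization energy increases left to right.
So Sn has the smaller first ionization energy (Sn < Sb).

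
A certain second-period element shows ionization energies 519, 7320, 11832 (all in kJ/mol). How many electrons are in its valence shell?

1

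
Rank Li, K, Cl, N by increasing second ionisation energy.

Cl, N, K, Li

Consider each +1 ion: Li⁺ is the bare [He] core; K⁺ is the bare [Ar] core; Cl⁺ still has 6 valence electrons; N⁺ still has 4 valence electrons.
Breaking into a closed-shell core is much more expensive than removing a leftover valence electron — K and Li have the largest IE_2 here.
Valence configurations: Cl⁺ [Ne]3s²3p⁴, N⁺ [He]2s²2p².
The numbers (kJ/mol): Li 7298, K 3052, Cl 2298, N 2856.
So the second ionization energies run Cl < N < K < Li.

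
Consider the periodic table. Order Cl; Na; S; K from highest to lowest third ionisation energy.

Consider each +2 ion: Cl²⁺ still has 5 valence electrons; Na²⁺ is already 1 electron into the core; S²⁺ still has 4 valence electrons; K²⁺ is already 1 electron into the core.
Pulling an electron out of a noble-gas core costs far more than removing a remaining valence electron, so K and Na sit at the high end of IE_3.
Valence configurations: Cl²⁺ [Ne]3s²3p³, S²⁺ [Ne]3s²3p².
Approximate IE_3 values (kJ/mol): Cl 3822, Na 6910, S 3357, K 4420.
Hence IE_3: S < Cl < K < Na.

Na, K, Cl, S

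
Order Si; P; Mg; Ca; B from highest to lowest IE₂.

B, P, Si, Mg, Ca

Consider each +1 ion: Si⁺ still has 3 valence electrons; P⁺ still has 4 valence electrons; Mg⁺ still has 1 valence electron; Ca⁺ still has 1 valence electron; B⁺ still has 2 valence electrons.
All are still removing valence electrons, so compare the +1 ions as you would atoms: IE_2 generally rises across a period (higher Z_eff) and falls down a group (larger shell), subject to the usual subshell exceptions.
Valence configurations: Si⁺ [Ne]3s²3p¹, P⁺ [Ne]3s²3p², Mg⁺ [Ne]3s¹, Ca⁺ [Ar]4s¹, B⁺ [He]2s².
Tabulated IE_2 (kJ/mol): Si 1577, P 1907, Mg 1451, Ca 1145, B 2427.
Putting it together, IE_2: Ca < Mg < Si < P < B.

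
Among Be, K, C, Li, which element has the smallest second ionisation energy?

Be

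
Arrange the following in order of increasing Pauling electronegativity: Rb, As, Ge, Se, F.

Rb, Ge, As, Se, F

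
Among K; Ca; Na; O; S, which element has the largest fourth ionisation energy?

The fourth ionization energy removes an electron from the +3 ion. For each element: K³⁺ is already 2 electrons into the core; Ca³⁺ is already 1 electron into the core; Na³⁺ is already 2 electrons into the core; O³⁺ still has 3 valence electrons; S³⁺ still has 3 valence electrons.
Usually core removal costs more than valence removal, but here the competition is close: a tightly held n=2 valence electron can cost more to remove than an n=3 core electron, so the actual values have to decide it.
Valence configurations: O³⁺ [He]2s²2p¹, S³⁺ [Ne]3s²3p¹.
Approximate IE_4 values (kJ/mol): K 5877, Ca 6491, Na 9543, O 7469, S 4556.
Overall IE_4 order: S < K < Ca < O < Na.

Na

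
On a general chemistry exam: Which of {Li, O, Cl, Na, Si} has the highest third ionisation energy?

Li

The third ionization energy removes an electron from the +2 ion. For each element: Li²⁺ is already 1 electron into the core; O²⁺ still has 4 valence electrons; Cl²⁺ still has 5 valence electrons; Na²⁺ is already 1 electron into the core; Si²⁺ still has 2 valence electrons.
Breaking into a closed-shell core is much more expensive than removing a leftover valence electron — Na and Li have the largest IE_3 here.
Valence configurations: O²⁺ [He]2s²2p², Cl²⁺ [Ne]3s²3p³, Si²⁺ [Ne]3s².
Approximate IE_3 values (kJ/mol): Li 11815, O 5300, Cl 3822, Na 6910, Si 3232.
Putting it together, IE_3: Si < Cl < O < Na < Li.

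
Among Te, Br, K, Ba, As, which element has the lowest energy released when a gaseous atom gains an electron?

K is in period 4, group 1; As is in period 4, group 15; Br is in period 4, group 17; Te is in period 5, group 16; Ba is in period 6, group 2.
Atoms with high Z_eff and room in the valence shell (especially the halogens) have the most exothermic electron affinities.
Neither a single period nor a single group — weigh both effects.
K > Ba: the two effects oppose for this pair; the down-group effect wins (48 vs 14 kJ/mol).
As > K: As lies to the right of K in period 4, so the across-period effect alone puts As higher.
Te > As: period and group pull opposite ways; the across-period shift dominates (190 vs 78 kJ/mol).
Br > Te: both effects reinforce here, so Br is clearly the higher of the two.
Tabulated electron affinity (kJ/mol): K 48, As 78, Br 325, Te 190, Ba 14.
The lowest energy released when a gaseous atom gains an electron among these belongs to Ba.

Ba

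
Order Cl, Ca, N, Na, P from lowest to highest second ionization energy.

Ca, P, Cl, N, Na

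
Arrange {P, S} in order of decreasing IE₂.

S, P

Consider each +1 ion: P⁺ still has 4 valence electrons; S⁺ still has 5 valence electrons.
All are still removing valence electrons, so compare the +1 ions as you would atoms: IE_2 generally rises across a period (higher Z_eff) and falls down a group (larger shell), subject to the usual subshell exceptions.
Valence configurations: P⁺ [Ne]3s²3p², S⁺ [Ne]3s²3p³.
Tabulated IE_2 (kJ/mol): P 1907, S 2252.
So the second ionization energies run P < S.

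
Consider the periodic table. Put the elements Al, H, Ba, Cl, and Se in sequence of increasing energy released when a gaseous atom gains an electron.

Ba, Al, H, Se, Cl

H is in period 1, group 1; Al is in period 3, group 13; Cl is in period 3, group 17; Se is in period 4, group 16; Ba is in period 6, group 2.
EA tends to increase across a period and decrease down a group, though the pattern is less regular than for IE or radius.
These span different periods and groups, so the two trends combine.
Al > Ba: relative to Ba, both the across-period and down-group shifts push Al's electron affinity up.
H > Al: the two effects oppose for this pair; the down-group effect wins (73 vs 42 kJ/mol).
Se > H: period and group pull opposite ways; the across-period shift dominates (195 vs 73 kJ/mol).
Cl > Se: relative to Se, both the across-period and down-group shifts push Cl's electron affinity up.
Approximate values (kJ/mol): H 73, Al 42, Cl 349, Se 195, Ba 14.
So from lowest to highest: Ba < Al < H < Se < Cl.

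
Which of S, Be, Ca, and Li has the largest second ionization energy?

Li

IE_2 is the cost of taking one more electron from the +1 cation: S⁺ still has 5 valence electrons; Be⁺ still has 1 valence electron; Ca⁺ still has 1 valence electron; Li⁺ is the bare [He] core.
Breaking into a closed-shell core is much more expensive than removing a leftover valence electron — Li has the largest IE_2 here.
Valence configurations: S⁺ [Ne]3s²3p³, Be⁺ [He]2s¹, Ca⁺ [Ar]4s¹.
Approximate IE_2 values (kJ/mol): S 2252, Be 1757, Ca 1145, Li 7298.
So the second ionization energies run Ca < Be < S < Li.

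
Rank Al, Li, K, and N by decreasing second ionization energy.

After 1 electron has been removed, what remains? Al⁺ still has 2 valence electrons; Li⁺ is the bare [He] core; K⁺ is the bare [Ar] core; N⁺ still has 4 valence electrons.
Pulling an electron out of a noble-gas core costs far more than removing a remaining valence electron, so K and Li sit at the high end of IE_2.
Valence configurations: Al⁺ [Ne]3s², N⁺ [He]2s²2p².
Tabulated IE_2 (kJ/mol): Al 1817, Li 7298, K 3052, N 2856.
So the second ionization energies run Al < N < K < Li.

Li > K > N > Al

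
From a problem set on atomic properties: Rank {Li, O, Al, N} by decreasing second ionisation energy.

Li > O > N > Al

IE_2 is the cost of taking one more electron from the +1 cation: Li⁺ is the bare [He] core; O⁺ still has 5 valence electrons; Al⁺ still has 2 valence electrons; N⁺ still has 4 valence electrons.
Core electrons are held far more tightly than valence electrons, so Li tops the IE_2 order.
Valence configurations: O⁺ [He]2s²2p³, Al⁺ [Ne]3s², N⁺ [He]2s²2p².
Approximate IE_2 values (kJ/mol): Li 7298, O 3388, Al 1817, N 2856.
Putting it together, IE_2: Al < N < O < Li.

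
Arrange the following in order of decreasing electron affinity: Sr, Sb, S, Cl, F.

Cl, F, S, Sb, Sr

Atoms with high Z_eff and room in the valence shell (especially the halogens) have the most exothermic electron affinities.
Here both period and group differ, so the two effects have to be weighed against each other.
Sb > Sr: Sb lies to the right of Sr in period 5, so the across-period effect alone puts Sb higher.
S > Sb: both effects reinforce here, so S is clearly the higher of the two.
F > S: relative to S, both the across-period and down-group shifts push F's electron affinity up.
Cl > F: this pair runs against the simple trend — see the exception note.
Note the exception: Cl has a higher electron affinity than F, contrary to the simple trend — F's small 2p subshell makes the incoming electron feel strong e⁻–e⁻ repulsion, so Cl actually releases more energy on gaining an electron.
Tabulated electron affinity (kJ/mol): F 328, S 200, Cl 349, Sr 5, Sb 103.
So from highest to lowest: Cl > F > S > Sb > Sr.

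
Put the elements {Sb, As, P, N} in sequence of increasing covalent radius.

N < P < As < Sb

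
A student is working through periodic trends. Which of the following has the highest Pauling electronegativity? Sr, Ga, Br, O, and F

O is in period 2, group 16; F is in period 2, group 17; Ga is in period 4, group 13; Br is in period 4, group 17; Sr is in period 5, group 2.
Smaller atoms with higher effective nuclear charge are more electronegative.
These span different periods and groups, so the two trends combine.
Ga > Sr: relative to Sr, both the across-period and down-group shifts push Ga's electronegativity up.
Br > Ga: both are in period 4; the period trend gives Br the larger value.
O > Br: period and group pull opposite ways; the down-group shift dominates (3.44 vs 2.96).
F > O: both are in period 2; the period trend gives F the larger value.
Tabulated electronegativity (Pauling): O 3.44, F 3.98, Ga 1.81, Br 2.96, Sr 0.95.
The highest Pauling electronegativity among these belongs to F.

F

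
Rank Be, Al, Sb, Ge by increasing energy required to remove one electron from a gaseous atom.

Al, Ge, Sb, Be

Across a period the outer electron is held more tightly (higher IE₁); down a group it sits in a higher shell, more shielded, and comes off more easily.
A diagonal step moves right (one effect) and down (the opposite effect) at once.
Ge > Al: the two effects oppose for this pair; the across-period effect wins (762 vs 578 kJ/mol).
Sb > Ge: period and group pull opposite ways; the across-period shift dominates (831 vs 762 kJ/mol).
Be > Sb: the two effects oppose for this pair; the down-group effect wins (900 vs 831 kJ/mol).
For reference (kJ/mol): Be 900, Al 578, Ge 762, Sb 831.
So from lowest to highest: Al < Ge < Sb < Be.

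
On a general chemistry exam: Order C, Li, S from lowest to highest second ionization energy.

After 1 electron has been removed, what remains? C⁺ still has 3 valence electrons; Li⁺ is the bare [He] core; S⁺ still has 5 valence electrons.
Core electrons are held far more tightly than valence electrons, so Li tops the IE_2 order.
Valence configurations: C⁺ [He]2s²2p¹, S⁺ [Ne]3s²3p³.
The numbers (kJ/mol): C 2353, Li 7298, S 2252.
So the second ionization energies run S < C < Li.

S < C < Li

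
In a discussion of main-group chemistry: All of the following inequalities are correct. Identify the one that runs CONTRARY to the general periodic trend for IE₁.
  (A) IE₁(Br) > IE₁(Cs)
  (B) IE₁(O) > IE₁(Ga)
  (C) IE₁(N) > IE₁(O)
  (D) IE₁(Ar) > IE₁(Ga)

(C)

The general trend: IE₁ increases across a period and decreases down a group.
(A) Br (period 4, group 17) vs Cs (period 6, group 1): the stated order agrees with the simple trend.
(B) O (period 2, group 16) vs Ga (period 4, group 13): the stated order agrees with the simple trend.
(C) N (period 2, group 15) vs O (period 2, group 16): the stated order contradicts the simple trend.
(D) Ar (period 3, group 18) vs Ga (period 4, group 13): the stated order agrees with the simple trend.
The exception is (C): pairing an electron in O's 2p⁴ costs repulsion energy, so O ionizes more easily than half-filled N (2p³).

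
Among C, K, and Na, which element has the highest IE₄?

Consider each +3 ion: C³⁺ still has 1 valence electron; K³⁺ is already 2 electrons into the core; Na³⁺ is already 2 electrons into the core.
Usually core removal costs more than valence removal, but here the competition is close: a tightly held n=2 valence electron can cost more to remove than an n=3 core electron, so the actual values have to decide it.
Tabulated IE_4 (kJ/mol): C 6223, K 5877, Na 9543.
Hence IE_4: K < C < Na.

Na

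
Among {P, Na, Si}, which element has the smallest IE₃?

P

Consider each +2 ion: P²⁺ still has 3 valence electrons; Na²⁺ is already 1 electron into the core; Si²⁺ still has 2 valence electrons.
Core electrons are held far more tightly than valence electrons, so Na tops the IE_3 order.
Valence configurations: P²⁺ [Ne]3s²3p¹, Si²⁺ [Ne]3s².
P²⁺ loses a lone 3p electron whereas Si²⁺ must break into a filled 3s² pair, so IE_3(Si) > IE_3(P) even though P has the higher nuclear charge.
Approximate IE_3 values (kJ/mol): P 2914, Na 6910, Si 3232.
So the third ionization energies run P < Si < Na.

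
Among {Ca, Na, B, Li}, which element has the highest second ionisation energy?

After 1 electron has been removed, what remains? Ca⁺ still has 1 valence electron; Na⁺ is the bare [Ne] core; B⁺ still has 2 valence electrons; Li⁺ is the bare [He] core.
Core electrons are held far more tightly than valence electrons, so Na and Li top the IE_2 order.
Valence configurations: Ca⁺ [Ar]4s¹, B⁺ [He]2s².
Tabulated IE_2 (kJ/mol): Ca 1145, Na 4562, B 2427, Li 7298.
Overall IE_2 order: Ca < B < Na < Li.

Li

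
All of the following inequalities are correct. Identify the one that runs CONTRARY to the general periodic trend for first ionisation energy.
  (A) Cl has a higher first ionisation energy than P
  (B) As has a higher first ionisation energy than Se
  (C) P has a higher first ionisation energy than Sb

(B)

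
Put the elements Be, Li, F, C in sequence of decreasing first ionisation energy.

Li is in period 2, group 1; Be is in period 2, group 2; C is in period 2, group 14; F is in period 2, group 17.
Removing the outermost electron gets harder across a period and easier down a group.
All lie in period 2, so first ionization energy increases left to right.
So from highest to lowest: F > C > Be > Li.

F > C > Be > Li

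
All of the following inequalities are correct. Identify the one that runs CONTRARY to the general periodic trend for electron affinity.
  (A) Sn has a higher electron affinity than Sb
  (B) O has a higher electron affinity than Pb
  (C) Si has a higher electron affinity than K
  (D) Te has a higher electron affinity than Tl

The general trend: electron affinity increases across a period and decreases down a group.
(A) Sn (period 5, group 14) vs Sb (period 5, group 15): the stated order contradicts the simple trend.
(B) O (period 2, group 16) vs Pb (period 6, group 14): the stated order agrees with the simple trend.
(C) Si (period 3, group 14) vs K (period 4, group 1): the stated order agrees with the simple trend.
(D) Te (period 5, group 16) vs Tl (period 6, group 13): the stated order agrees with the simple trend.
The exception is (A): adding an electron to Sb's half-filled 5p³ is unfavourable, so Sn has the more exothermic EA.

(A)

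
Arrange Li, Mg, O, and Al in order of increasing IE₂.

After 1 electron has been removed, what remains? Li⁺ is the bare [He] core; Mg⁺ still has 1 valence electron; O⁺ still has 5 valence electrons; Al⁺ still has 2 valence electrons.
Pulling an electron out of a noble-gas core costs far more than removing a remaining valence electron, so Li sits at the high end of IE_2.
Valence configurations: Mg⁺ [Ne]3s¹, O⁺ [He]2s²2p³, Al⁺ [Ne]3s².
Tabulated IE_2 (kJ/mol): Li 7298, Mg 1451, O 3388, Al 1817.
So the second ionization energies run Mg < Al < O < Li.

Mg < Al < O < Li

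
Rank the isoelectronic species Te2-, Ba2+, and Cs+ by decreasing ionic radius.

All of these have 54 electrons, so size is governed by nuclear charge alone: the more protons, the stronger the pull on the same electron cloud, and the smaller the ion.
Nuclear charges: Ba2+ (Z=56), Cs+ (Z=55), Te2- (Z=52).
Largest to smallest: Te2- > Cs+ > Ba2+.

Te2- > Cs+ > Ba2+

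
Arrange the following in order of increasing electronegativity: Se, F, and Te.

EN rises left→right (higher Z_eff, smaller atoms) and falls top→bottom (larger, more shielded atoms).
Here both period and group differ, so the two effects have to be weighed against each other.
Se > Te: they share group 16; the group trend gives Se the larger value.
F > Se: relative to Se, both the across-period and down-group shifts push F's electronegativity up.
Approximate values (Pauling): F 3.98, Se 2.55, Te 2.10.
So from lowest to highest: Te < Se < F.

Te < Se < F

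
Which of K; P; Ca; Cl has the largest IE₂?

K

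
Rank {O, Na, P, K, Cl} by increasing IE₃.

P, Cl, K, O, Na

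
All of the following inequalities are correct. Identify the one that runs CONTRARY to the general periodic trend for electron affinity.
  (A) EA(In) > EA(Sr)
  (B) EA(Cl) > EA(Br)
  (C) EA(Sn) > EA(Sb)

The general trend: electron affinity increases across a period and decreases down a group.
(A) In (period 5, group 13) vs Sr (period 5, group 2): the stated order agrees with the simple trend.
(B) Cl (period 3, group 17) vs Br (period 4, group 17): the stated order agrees with the simple trend.
(C) Sn (period 5, group 14) vs Sb (period 5, group 15): the stated order contradicts the simple trend.
The exception is (C): adding an electron to Sb's half-filled 5p³ is unfavourable, so Sn has the more exothermic EA.

(C)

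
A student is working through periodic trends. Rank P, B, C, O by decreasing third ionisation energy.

The third ionization energy removes an electron from the +2 ion. For each element: P²⁺ still has 3 valence electrons; B²⁺ still has 1 valence electron; C²⁺ still has 2 valence electrons; O²⁺ still has 4 valence electrons.
All are still removing valence electrons, so compare the +2 ions as you would atoms: IE_3 generally rises across a period (higher Z_eff) and falls down a group (larger shell), subject to the usual subshell exceptions.
Valence configurations: P²⁺ [Ne]3s²3p¹, B²⁺ [He]2s¹, C²⁺ [He]2s², O²⁺ [He]2s²2p².
Tabulated IE_3 (kJ/mol): P 2914, B 3660, C 4620, O 5300.
Hence IE_3: P < B < C < O.

O, C, B, P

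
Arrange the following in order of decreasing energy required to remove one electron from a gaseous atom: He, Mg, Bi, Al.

He > Mg > Bi > Al

Removing the outermost electron gets harder across a period and easier down a group.
Here both period and group differ, so the two effects have to be weighed against each other.
Bi > Al: the two effects oppose for this pair; the across-period effect wins (703 vs 578 kJ/mol).
Mg > Bi: period and group pull opposite ways; the down-group shift dominates (738 vs 703 kJ/mol).
He > Mg: both effects reinforce here, so He is clearly the higher of the two.
Note the exception: Mg has a higher first ionization energy than Al, contrary to the simple trend — Al's single 3p electron is easier to remove than one from Mg's filled 3s².
For reference (kJ/mol): He 2372, Mg 738, Al 578, Bi 703.
So from highest to lowest: He > Mg > Bi > Al.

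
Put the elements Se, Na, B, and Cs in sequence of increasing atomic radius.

B, Se, Na, Cs

B is in period 2, group 13; Na is in period 3, group 1; Se is in period 4, group 16; Cs is in period 6, group 1.
Across a period the added protons contract the valence shell; down a group each new principal shell makes the atom larger.
These span different periods and groups, so the two trends combine.
Se > B: the two effects oppose for this pair; the down-group effect wins (116 vs 85 pm).
Na > Se: period and group pull opposite ways; the across-period shift dominates (155 vs 116 pm).
Cs > Na: Cs sits below Na in group 1, so the down-group effect alone puts Cs larger.
Approximate values (pm): B 85, Na 155, Se 116, Cs 232.
So from smallest to largest: B < Se < Na < Cs.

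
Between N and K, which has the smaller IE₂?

N

Consider each +1 ion: N⁺ still has 4 valence electrons; K⁺ is the bare [Ar] core.
Core electrons are held far more tightly than valence electrons, so K tops the IE_2 order.
The numbers (kJ/mol): N 2856, K 3052.
Overall IE_2 order: N < K.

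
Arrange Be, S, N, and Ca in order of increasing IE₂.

After 1 electron has been removed, what remains? Be⁺ still has 1 valence electron; S⁺ still has 5 valence electrons; N⁺ still has 4 valence electrons; Ca⁺ still has 1 valence electron.
All are still removing valence electrons, so compare the +1 ions as you would atoms: IE_2 generally rises across a period (higher Z_eff) and falls down a group (larger shell), subject to the usual subshell exceptions.
Valence configurations: Be⁺ [He]2s¹, S⁺ [Ne]3s²3p³, N⁺ [He]2s²2p², Ca⁺ [Ar]4s¹.
Tabulated IE_2 (kJ/mol): Be 1757, S 2252, N 2856, Ca 1145.
Overall IE_2 order: Ca < Be < S < N.

Ca < Be < S < N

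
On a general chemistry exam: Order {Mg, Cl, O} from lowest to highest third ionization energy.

Cl, O, Mg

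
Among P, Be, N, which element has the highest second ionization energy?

IE_2 is the cost of taking one more electron from the +1 cation: P⁺ still has 4 valence electrons; Be⁺ still has 1 valence electron; N⁺ still has 4 valence electrons.
All are still removing valence electrons, so compare the +1 ions as you would atoms: IE_2 generally rises across a period (higher Z_eff) and falls down a group (larger shell), subject to the usual subshell exceptions.
Valence configurations: P⁺ [Ne]3s²3p², Be⁺ [He]2s¹, N⁺ [He]2s²2p².
Approximate IE_2 values (kJ/mol): P 1907, Be 1757, N 2856.
Overall IE_2 order: Be < P < N.

N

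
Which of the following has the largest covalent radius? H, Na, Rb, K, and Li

Rb

H is in period 1, group 1; Li is in period 2, group 1; Na is in period 3, group 1; K is in period 4, group 1; Rb is in period 5, group 1.
Atomic radius shrinks across a period as nuclear charge pulls the same shell inward, and grows down a group as new shells are added.
All are in group 1, so atomic radius increases down the group.
The largest covalent radius among these belongs to Rb.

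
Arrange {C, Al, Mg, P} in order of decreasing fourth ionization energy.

Al, Mg, C, P

After 3 electrons have been removed, what remains? C³⁺ still has 1 valence electron; Al³⁺ is the bare [Ne] core; Mg³⁺ is already 1 electron into the core; P³⁺ still has 2 valence electrons.
Core electrons are held far more tightly than valence electrons, so Mg and Al top the IE_4 order.
Valence configurations: C³⁺ [He]2s¹, P³⁺ [Ne]3s².
Approximate IE_4 values (kJ/mol): C 6223, Al 11577, Mg 10543, P 4964.
Putting it together, IE_4: P < C < Mg < Al.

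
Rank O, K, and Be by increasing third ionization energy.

K, O, Be

Consider each +2 ion: O²⁺ still has 4 valence electrons; K²⁺ is already 1 electron into the core; Be²⁺ is the bare [He] core.
Usually core removal costs more than valence removal, but here the competition is close: a tightly held n=2 valence electron can cost more to remove than an n=3 core electron, so the actual values have to decide it.
Tabulated IE_3 (kJ/mol): O 5300, K 4420, Be 14849.
Hence IE_3: K < O < Be.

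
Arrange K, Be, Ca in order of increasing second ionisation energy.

Ca, Be, K

The second ionization energy removes an electron from the +1 ion. For each element: K⁺ is the bare [Ar] core; Be⁺ still has 1 valence electron; Ca⁺ still has 1 valence electron.
Pulling an electron out of a noble-gas core costs far more than removing a remaining valence electron, so K sits at the high end of IE_2.
Valence configurations: Be⁺ [He]2s¹, Ca⁺ [Ar]4s¹.
Approximate IE_2 values (kJ/mol): K 3052, Be 1757, Ca 1145.
Overall IE_2 order: Ca < Be < K.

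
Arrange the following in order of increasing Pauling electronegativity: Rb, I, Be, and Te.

Be is in period 2, group 2; Rb is in period 5, group 1; Te is in period 5, group 16; I is in period 5, group 17.
Smaller atoms with higher effective nuclear charge are more electronegative.
Here both period and group differ, so the two effects have to be weighed against each other.
Be > Rb: both effects reinforce here, so Be is clearly the higher of the two.
Te > Be: period and group pull opposite ways; the across-period shift dominates (2.10 vs 1.57).
I > Te: I lies to the right of Te in period 5, so the across-period effect alone puts I higher.
Tabulated electronegativity (Pauling): Be 1.57, Rb 0.82, Te 2.10, I 2.66.
So from lowest to highest: Rb < Be < Te < I.

Rb < Be < Te < I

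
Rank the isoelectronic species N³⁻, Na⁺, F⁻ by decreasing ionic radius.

All of these have 10 electrons, so size is governed by nuclear charge alone: the more protons, the stronger the pull on the same electron cloud, and the smaller the ion.
Nuclear charges: Na⁺ (Z=11), F⁻ (Z=9), N³⁻ (Z=7).
Largest to smallest: N³⁻ > F⁻ > Na⁺.

N³⁻, F⁻, Na⁺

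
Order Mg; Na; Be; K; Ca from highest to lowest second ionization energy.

Na, K, Be, Mg, Ca

After 1 electron has been removed, what remains? Mg⁺ still has 1 valence electron; Na⁺ is the bare [Ne] core; Be⁺ still has 1 valence electron; K⁺ is the bare [Ar] core; Ca⁺ still has 1 valence electron.
Breaking into a closed-shell core is much more expensive than removing a leftover valence electron — K and Na have the largest IE_2 here.
Valence configurations: Mg⁺ [Ne]3s¹, Be⁺ [He]2s¹, Ca⁺ [Ar]4s¹.
The numbers (kJ/mol): Mg 1451, Na 4562, Be 1757, K 3052, Ca 1145.
Putting it together, IE_2: Ca < Mg < Be < K < Na.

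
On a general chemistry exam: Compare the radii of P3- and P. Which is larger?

Forming P3- adds 3 electrons to P. More electron–electron repulsion in the same shell, with unchanged nuclear charge, lets the cloud expand.
An anion is larger than its parent atom: P3- > P.

P3-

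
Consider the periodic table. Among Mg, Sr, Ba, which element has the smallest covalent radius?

Mg

Mg is in period 3, group 2; Sr is in period 5, group 2; Ba is in period 6, group 2.
Atomic radius shrinks across a period as nuclear charge pulls the same shell inward, and grows down a group as new shells are added.
All are in group 2, so atomic radius increases down the group.
The smallest covalent radius among these belongs to Mg.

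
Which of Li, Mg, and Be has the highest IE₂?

Li

IE_2 is the cost of taking one more electron from the +1 cation: Li⁺ is the bare [He] core; Mg⁺ still has 1 valence electron; Be⁺ still has 1 valence electron.
Pulling an electron out of a noble-gas core costs far more than removing a remaining valence electron, so Li sits at the high end of IE_2.
Valence configurations: Mg⁺ [Ne]3s¹, Be⁺ [He]2s¹.
Tabulated IE_2 (kJ/mol): Li 7298, Mg 1451, Be 1757.
Hence IE_2: Mg < Be < Li.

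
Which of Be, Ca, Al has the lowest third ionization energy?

Al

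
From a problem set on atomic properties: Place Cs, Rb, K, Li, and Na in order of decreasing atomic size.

Cs > Rb > K > Na > Li

Li is in period 2, group 1; Na is in period 3, group 1; K is in period 4, group 1; Rb is in period 5, group 1; Cs is in period 6, group 1.
Atomic radius shrinks across a period as nuclear charge pulls the same shell inward, and grows down a group as new shells are added.
All are in group 1, so atomic radius increases down the group.
So from largest to smallest: Cs > Rb > K > Na > Li.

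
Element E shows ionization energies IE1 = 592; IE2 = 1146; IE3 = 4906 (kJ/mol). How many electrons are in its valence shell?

Look for the largest jump between consecutive ionization energies: IE3/IE2 ≈ 4.3, far larger than any earlier ratio.
That jump marks the point where a core electron is being removed. So the atom has 2 valence electrons.

2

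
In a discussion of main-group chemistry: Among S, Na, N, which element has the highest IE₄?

IE_4 is the cost of taking one more electron from the +3 cation: S³⁺ still has 3 valence electrons; Na³⁺ is already 2 electrons into the core; N³⁺ still has 2 valence electrons.
Breaking into a closed-shell core is much more expensive than removing a leftover valence electron — Na has the largest IE_4 here.
Valence configurations: S³⁺ [Ne]3s²3p¹, N³⁺ [He]2s².
Tabulated IE_4 (kJ/mol): S 4556, Na 9543, N 7475.
So the fourth ionization energies run S < N < Na.

Na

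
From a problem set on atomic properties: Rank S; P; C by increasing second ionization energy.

After 1 electron has been removed, what remains? S⁺ still has 5 valence electrons; P⁺ still has 4 valence electrons; C⁺ still has 3 valence electrons.
All are still removing valence electrons, so compare the +1 ions as you would atoms: IE_2 generally rises across a period (higher Z_eff) and falls down a group (larger shell), subject to the usual subshell exceptions.
Valence configurations: S⁺ [Ne]3s²3p³, P⁺ [Ne]3s²3p², C⁺ [He]2s²2p¹.
The numbers (kJ/mol): S 2252, P 1907, C 2353.
Putting it together, IE_2: P < S < C.

P, S, C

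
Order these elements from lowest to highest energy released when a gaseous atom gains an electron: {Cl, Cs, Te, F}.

Cs < Te < F < Cl

F is in period 2, group 17; Cl is in period 3, group 17; Te is in period 5, group 16; Cs is in period 6, group 1.
Atoms with high Z_eff and room in the valence shell (especially the halogens) have the most exothermic electron affinities.
Neither a single period nor a single group — weigh both effects.
Te > Cs: relative to Cs, both the across-period and down-group shifts push Te's electron affinity up.
F > Te: both effects reinforce here, so F is clearly the higher of the two.
Cl > F: this pair runs against the simple trend — see the exception note.
Note the exception: Cl has a higher electron affinity than F, contrary to the simple trend — F's small 2p subshell makes the incoming electron feel strong e⁻–e⁻ repulsion, so Cl actually releases more energy on gaining an electron.
Approximate values (kJ/mol): F 328, Cl 349, Te 190, Cs 46.
So from lowest to highest: Cs < Te < F < Cl.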